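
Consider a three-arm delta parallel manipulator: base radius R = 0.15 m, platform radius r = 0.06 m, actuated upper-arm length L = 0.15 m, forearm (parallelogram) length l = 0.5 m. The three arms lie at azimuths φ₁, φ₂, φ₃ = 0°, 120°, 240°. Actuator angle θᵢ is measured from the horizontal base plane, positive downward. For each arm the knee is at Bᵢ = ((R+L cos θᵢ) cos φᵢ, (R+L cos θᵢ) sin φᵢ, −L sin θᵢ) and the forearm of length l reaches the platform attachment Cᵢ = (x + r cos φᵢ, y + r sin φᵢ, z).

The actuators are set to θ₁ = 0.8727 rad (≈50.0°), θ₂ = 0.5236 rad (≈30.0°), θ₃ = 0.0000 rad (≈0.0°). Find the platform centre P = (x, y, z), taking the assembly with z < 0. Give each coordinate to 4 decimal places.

centre 1 = (0.1864·cos0.0°, 0.1864·sin0.0°, -0.1149) = (0.1864, 0.0000, -0.1149)
centre 2 = (0.2199·cos120.0°, 0.2199·sin120.0°, -0.0750) = (-0.1100, 0.1904, -0.0750)
arm 3 at φ=240.0°: (R−r)+L cos θ3 = 0.2400;  centre 3 = (-0.1200, -0.2078, 0.0000)
subtract pairs → two planes through P
[-0.5927 0.3809 0.0798]·P = 0.0060;  [-0.6128 -0.4157 0.2298]·P = 0.0096
Cramer: x(z) = -0.0129+0.2516z;  y(z) = -0.0042+0.1820z
into |P−centre ₁|² = l²: 1.0964z² + 0.1280z + -0.1971 = 0;  Δ = 0.8806;  z = -0.4863 or 0.3696 → z<0 root = -0.4863
x = -0.1352, y = -0.0927

(-0.1352, -0.0927, -0.4863)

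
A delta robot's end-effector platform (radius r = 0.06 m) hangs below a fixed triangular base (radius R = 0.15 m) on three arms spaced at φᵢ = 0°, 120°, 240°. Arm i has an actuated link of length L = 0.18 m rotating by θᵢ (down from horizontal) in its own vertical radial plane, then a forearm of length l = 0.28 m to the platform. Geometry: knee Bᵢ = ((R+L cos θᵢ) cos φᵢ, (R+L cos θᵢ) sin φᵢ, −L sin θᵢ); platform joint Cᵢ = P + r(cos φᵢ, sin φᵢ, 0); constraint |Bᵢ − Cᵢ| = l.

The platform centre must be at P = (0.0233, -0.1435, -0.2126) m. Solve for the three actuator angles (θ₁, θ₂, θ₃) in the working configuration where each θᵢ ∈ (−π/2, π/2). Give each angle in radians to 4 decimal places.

φ1=0.0° → target in arm frame (0.0233, -0.1435)
  e−x'=0.0667;  (l²−L²−(e−x')²−y'²−z²)/2L = -0.0673
  √(A²+B²)=0.2228;  θ1 = -1.2668+1.8778 ≈ 0.6110
φ2=120.0° → target in arm frame (-0.1359, 0.0516)
  A=0.2259, B=-0.2126, C=(l²−L²−A²−y'²−z²)/(2L)=-0.1469
  √(A²+B²)=0.3102;  θ2 = -0.7550+2.0643 ≈ 1.3092
arm 3 (φ=240.0°): x'=0.1126, y'=0.0919
  A cos θ + B sin θ = C:  -0.0226·cos θ + -0.2126·sin θ = -0.0227
  γ=atan2(-0.2126,-0.0226)=-1.6768;  ψ=arccos(-0.1060)=1.6770;  θ3=γ+ψ≈0.0002

θ₁ = 0.6110, θ₂ = 1.3092, θ₃ = 0.0002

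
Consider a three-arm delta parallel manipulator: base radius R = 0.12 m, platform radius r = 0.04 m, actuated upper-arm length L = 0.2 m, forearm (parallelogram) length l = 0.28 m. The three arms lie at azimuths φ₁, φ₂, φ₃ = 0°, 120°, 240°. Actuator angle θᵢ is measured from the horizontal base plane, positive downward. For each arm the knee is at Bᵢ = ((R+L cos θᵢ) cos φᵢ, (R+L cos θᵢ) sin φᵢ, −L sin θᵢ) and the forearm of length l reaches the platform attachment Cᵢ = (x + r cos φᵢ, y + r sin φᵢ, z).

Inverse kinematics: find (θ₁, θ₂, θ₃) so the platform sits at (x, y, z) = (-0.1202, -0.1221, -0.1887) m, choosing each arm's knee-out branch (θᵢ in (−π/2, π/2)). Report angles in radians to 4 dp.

φ1=0.0° → target in arm frame (-0.1202, -0.1221)
  e−x'=0.2002;  (l²−L²−(e−x')²−y'²−z²)/2L = -0.1305
  γ=atan2(-0.1887,0.2002)=-0.7558;  ψ=arccos(-0.4743)=2.0650;  θ1=γ+ψ≈1.3091
rotate P by −φ2: (-0.0456, 0.1651, -0.1887)
  A cos θ + B sin θ = C:  0.1256·cos θ + -0.1887·sin θ = -0.1007
  θ2 = atan2(B,A) + arccos(C/0.2267) = 1.0475
arm 3 (φ=240.0°): x'=0.1658, y'=-0.0430
  e−x'=-0.0858;  (l²−L²−(e−x')²−y'²−z²)/2L = -0.0161
  √(A²+B²)=0.2073;  θ3 = -1.9977+1.6484 ≈ -0.3493

θ₁ = 1.3091, θ₂ = 1.0475, θ₃ = -0.3493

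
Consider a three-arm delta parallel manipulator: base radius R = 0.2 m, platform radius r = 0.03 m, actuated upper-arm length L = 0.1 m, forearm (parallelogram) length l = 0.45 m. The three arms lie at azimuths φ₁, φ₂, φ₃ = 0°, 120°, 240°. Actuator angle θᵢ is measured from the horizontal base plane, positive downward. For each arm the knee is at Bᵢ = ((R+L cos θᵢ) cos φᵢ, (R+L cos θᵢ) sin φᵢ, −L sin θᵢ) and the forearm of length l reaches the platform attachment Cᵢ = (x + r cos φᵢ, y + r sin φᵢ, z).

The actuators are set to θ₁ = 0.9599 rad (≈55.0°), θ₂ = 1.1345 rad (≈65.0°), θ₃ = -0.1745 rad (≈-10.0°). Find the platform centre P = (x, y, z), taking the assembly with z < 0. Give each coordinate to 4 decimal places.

φ1=0.0°: virtual centre (0.2274, 0.0000, -0.0819), radius l
arm 2 at φ=120.0°: e+L cos θ2 = 0.2123;  S2 = (-0.1061, 0.1838, -0.0906)
arm 3 at φ=240.0°: e+L cos θ3 = 0.2685;  S3 = (-0.1342, -0.2325, 0.0174)
subtract pairs → two planes through P
[-0.6670 0.3676 -0.0174]·P = -0.0051;  [-0.7232 -0.4650 0.1985]·P = 0.0140
det = 0.5760;  x = -0.0048+0.1126z,  y = -0.0226+0.2518z
into |P−S₁|² = l²: 1.0761z² + 0.1001z + -0.1414 = 0;  Δ = 0.6186;  z = -0.4120 or 0.3189 → z<0 root = -0.4120
x = -0.0512, y = -0.1264

(-0.0512, -0.1264, -0.4120)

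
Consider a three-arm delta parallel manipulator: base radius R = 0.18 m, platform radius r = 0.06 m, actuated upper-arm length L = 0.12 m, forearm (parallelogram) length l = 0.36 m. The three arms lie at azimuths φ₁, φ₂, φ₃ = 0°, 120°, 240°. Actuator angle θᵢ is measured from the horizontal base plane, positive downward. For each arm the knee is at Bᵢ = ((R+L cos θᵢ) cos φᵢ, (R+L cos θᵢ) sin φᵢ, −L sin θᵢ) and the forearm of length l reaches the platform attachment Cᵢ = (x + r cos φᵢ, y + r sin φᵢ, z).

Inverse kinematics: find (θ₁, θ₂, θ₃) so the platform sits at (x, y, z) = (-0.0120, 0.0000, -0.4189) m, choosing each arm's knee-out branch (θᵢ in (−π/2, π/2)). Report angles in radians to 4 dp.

θ₁ = 1.1341, θ₂ = 1.0471, θ₃ = 1.0471

arm 1 (φ=0.0°): x'=-0.0120, y'=0.0000
  e−x'=0.1320;  (l²−L²−(e−x')²−y'²−z²)/2L = -0.3238
  γ=atan2(-0.4189,0.1320)=-1.2655;  ψ=arccos(-0.7371)=2.3996;  θ1=γ+ψ≈1.1341
arm 2 (φ=120.0°): x'=0.0060, y'=0.0104
  A=0.1140, B=-0.4189, C=(l²−L²−A²−y'²−z²)/(2L)=-0.3058
  √(A²+B²)=0.4341;  θ2 = -1.3051+2.3522 ≈ 1.0471
rotate P by −φ3: (0.0060, -0.0104, -0.4189)
  A=0.1140, B=-0.4189, C=(l²−L²−A²−y'²−z²)/(2L)=-0.3058
  √(A²+B²)=0.4341;  θ3 = -1.3051+2.3522 ≈ 1.0471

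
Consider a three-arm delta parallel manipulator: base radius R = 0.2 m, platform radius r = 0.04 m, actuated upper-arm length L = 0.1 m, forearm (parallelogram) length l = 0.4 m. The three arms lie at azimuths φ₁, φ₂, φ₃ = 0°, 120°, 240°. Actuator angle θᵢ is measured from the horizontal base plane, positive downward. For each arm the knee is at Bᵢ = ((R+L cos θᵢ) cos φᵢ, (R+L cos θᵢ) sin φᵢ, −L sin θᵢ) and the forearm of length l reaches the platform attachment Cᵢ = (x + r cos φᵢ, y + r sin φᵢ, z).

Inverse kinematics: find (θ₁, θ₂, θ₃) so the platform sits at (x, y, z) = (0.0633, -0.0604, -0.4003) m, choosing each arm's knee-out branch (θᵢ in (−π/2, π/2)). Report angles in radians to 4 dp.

θ₁ = 0.5231, θ₂ = 1.3961, θ₃ = 0.7851

arm 1 (φ=0.0°): x'=0.0633, y'=-0.0604
  A cos θ + B sin θ = C:  0.0967·cos θ + -0.4003·sin θ = -0.1162
  √(A²+B²)=0.4118;  θ1 = -1.3338+1.8568 ≈ 0.5231
rotate P by −φ2: (-0.0840, -0.0246, -0.4003)
  A cos θ + B sin θ = C:  0.2440·cos θ + -0.4003·sin θ = -0.3518
  θ2 = atan2(B,A) + arccos(C/0.4688) = 1.3961
φ3=240.0° → target in arm frame (0.0207, 0.0850)
  A=0.1393, B=-0.4003, C=(l²−L²−A²−y'²−z²)/(2L)=-0.1844
  θ3 = atan2(B,A) + arccos(C/0.4239) = 0.7851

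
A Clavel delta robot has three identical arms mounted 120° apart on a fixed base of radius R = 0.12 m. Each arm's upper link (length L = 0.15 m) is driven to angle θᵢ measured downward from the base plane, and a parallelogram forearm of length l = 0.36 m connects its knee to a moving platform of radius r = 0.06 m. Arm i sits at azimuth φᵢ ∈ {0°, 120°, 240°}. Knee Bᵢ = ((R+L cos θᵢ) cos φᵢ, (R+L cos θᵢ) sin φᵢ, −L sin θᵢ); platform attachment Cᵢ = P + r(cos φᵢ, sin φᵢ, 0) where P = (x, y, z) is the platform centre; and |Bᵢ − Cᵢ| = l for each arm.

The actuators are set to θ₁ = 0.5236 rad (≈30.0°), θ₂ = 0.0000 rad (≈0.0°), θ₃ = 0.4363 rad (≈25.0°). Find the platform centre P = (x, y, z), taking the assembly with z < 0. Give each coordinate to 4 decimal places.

arm 1 at φ=0.0°: (R−r)+L cos θ1 = 0.1899;  O1 = (0.1899, 0.0000, -0.0750)
O2 = (0.2100·cos120.0°, 0.2100·sin120.0°, 0.0000) = (-0.1050, 0.1819, 0.0000)
φ3=240.0°: virtual centre (-0.0980, -0.1697, -0.0634), radius l
|O₂|²−|O₁|² = 0.0024;  |O₃|²−|O₁|² = 0.0007
plane₁₂: -0.5898x+0.3637y+0.1500z = 0.0024
det = 0.4096;  x = -0.0026+0.1449z,  y = 0.0023+-0.1774z
into |P−O₁|² = l²: 1.0525z² + 0.0934z + -0.0869 = 0;  Δ = 0.3745;  z = -0.3351 or 0.2464 → z<0 root = -0.3351
x = -0.0512, y = 0.0618

(-0.0512, 0.0618, -0.3351)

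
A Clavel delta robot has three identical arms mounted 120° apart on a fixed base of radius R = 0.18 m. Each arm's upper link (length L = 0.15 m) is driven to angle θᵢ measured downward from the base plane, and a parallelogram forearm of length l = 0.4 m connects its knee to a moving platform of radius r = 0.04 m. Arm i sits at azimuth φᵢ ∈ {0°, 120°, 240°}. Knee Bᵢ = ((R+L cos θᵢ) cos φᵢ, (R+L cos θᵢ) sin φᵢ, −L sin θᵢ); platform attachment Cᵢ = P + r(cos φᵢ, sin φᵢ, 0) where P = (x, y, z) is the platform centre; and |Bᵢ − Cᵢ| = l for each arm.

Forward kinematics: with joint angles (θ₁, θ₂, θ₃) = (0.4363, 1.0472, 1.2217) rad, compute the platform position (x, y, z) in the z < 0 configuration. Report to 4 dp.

O1 = (0.2759·cos0.0°, 0.2759·sin0.0°, -0.0634) = (0.2759, 0.0000, -0.0634)
O2 = (0.2150·cos120.0°, 0.2150·sin120.0°, -0.1299) = (-0.1075, 0.1862, -0.1299)
O3 = (0.1913·cos240.0°, 0.1913·sin240.0°, -0.1410) = (-0.0957, -0.1657, -0.1410)
|O₂|²−|O₁|² = -0.0171;  |O₃|²−|O₁|² = -0.0237
[-0.7669 0.3724 -0.1330]·P = -0.0171;  [-0.7432 -0.3314 -0.1551]·P = -0.0237
Cramer: x(z) = 0.0273-0.1919z;  y(z) = 0.0103-0.0379z
quadratic in z: (1.0382)z²+(0.2214)z+(-0.0940)=0, √Δ=0.6630 → z ∈ {-0.4259, 0.2127}; z = -0.4259 (taking z<0)
x = 0.1090, y = 0.0265

(0.1090, 0.0265, -0.4259)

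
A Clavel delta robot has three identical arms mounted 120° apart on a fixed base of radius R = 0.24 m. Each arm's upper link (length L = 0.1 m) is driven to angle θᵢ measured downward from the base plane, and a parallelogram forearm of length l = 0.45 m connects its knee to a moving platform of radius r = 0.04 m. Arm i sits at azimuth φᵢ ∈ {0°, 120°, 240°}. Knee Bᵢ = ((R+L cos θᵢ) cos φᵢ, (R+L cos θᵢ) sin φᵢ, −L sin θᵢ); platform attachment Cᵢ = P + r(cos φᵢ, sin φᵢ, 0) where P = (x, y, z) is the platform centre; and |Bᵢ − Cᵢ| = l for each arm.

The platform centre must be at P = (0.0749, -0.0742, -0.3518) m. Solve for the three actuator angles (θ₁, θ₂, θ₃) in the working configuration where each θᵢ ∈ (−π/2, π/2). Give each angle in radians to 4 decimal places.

θ₁ = -0.3492, θ₂ = 0.9604, θ₃ = 0.0877

arm 1 (φ=0.0°): x'=0.0749, y'=-0.0742
  A cos θ + B sin θ = C:  0.1251·cos θ + -0.3518·sin θ = 0.2379
  √(A²+B²)=0.3734;  θ1 = -1.2291+0.8800 ≈ -0.3492
rotate P by −φ2: (-0.1017, -0.0278, -0.3518)
  e−x'=0.3017;  (l²−L²−(e−x')²−y'²−z²)/2L = -0.1153
  √(A²+B²)=0.4635;  θ2 = -0.8619+1.8222 ≈ 0.9604
φ3=240.0° → target in arm frame (0.0268, 0.1020)
  A cos θ + B sin θ = C:  0.1732·cos θ + -0.3518·sin θ = 0.1417
  √(A²+B²)=0.3921;  θ3 = -1.1133+1.2010 ≈ 0.0877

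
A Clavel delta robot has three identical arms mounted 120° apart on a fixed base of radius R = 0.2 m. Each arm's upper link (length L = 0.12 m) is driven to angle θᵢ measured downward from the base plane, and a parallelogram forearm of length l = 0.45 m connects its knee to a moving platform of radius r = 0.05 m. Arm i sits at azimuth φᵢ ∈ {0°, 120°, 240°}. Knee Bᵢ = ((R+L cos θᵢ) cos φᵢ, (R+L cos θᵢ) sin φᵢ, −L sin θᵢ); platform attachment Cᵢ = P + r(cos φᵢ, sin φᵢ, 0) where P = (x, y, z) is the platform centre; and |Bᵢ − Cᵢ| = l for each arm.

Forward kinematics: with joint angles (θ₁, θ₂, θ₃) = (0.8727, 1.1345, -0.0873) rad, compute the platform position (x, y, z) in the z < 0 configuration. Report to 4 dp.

(-0.0432, -0.1450, -0.4212)

S1 = (0.2271·cos0.0°, 0.2271·sin0.0°, -0.0919) = (0.2271, 0.0000, -0.0919)
φ2=120.0°: virtual centre (-0.1004, 0.1738, -0.1088), radius l
S3 = (0.2695·cos240.0°, 0.2695·sin240.0°, 0.0105) = (-0.1348, -0.2334, 0.0105)
|S₂|²−|S₁|² = -0.0079;  |S₃|²−|S₁|² = 0.0127
linear system: -0.6550x+0.3476y = -0.0079−-0.0337z; -0.7238x+-0.4669y = 0.0127−0.2048z
Cramer: x(z) = -0.0013+0.0995z;  y(z) = -0.0252+0.2843z
sphere 1 gives Az²+Bz+C=0 with A=1.0908, B=0.1240, C=-0.1412;  B²−4AC=0.6316;  roots -0.4212, 0.3074;  negative root z = -0.4212
x = -0.0432, y = -0.1450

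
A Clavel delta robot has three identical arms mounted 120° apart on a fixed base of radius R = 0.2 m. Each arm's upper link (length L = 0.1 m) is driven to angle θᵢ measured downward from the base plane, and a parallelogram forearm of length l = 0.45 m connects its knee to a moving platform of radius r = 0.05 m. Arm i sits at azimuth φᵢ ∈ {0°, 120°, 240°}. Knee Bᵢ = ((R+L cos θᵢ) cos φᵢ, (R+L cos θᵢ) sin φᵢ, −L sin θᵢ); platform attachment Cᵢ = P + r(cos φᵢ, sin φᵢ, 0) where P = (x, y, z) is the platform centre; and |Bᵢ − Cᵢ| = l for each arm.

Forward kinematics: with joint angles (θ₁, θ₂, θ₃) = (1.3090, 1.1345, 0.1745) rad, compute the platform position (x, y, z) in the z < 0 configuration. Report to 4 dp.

O1 = (0.1759·cos0.0°, 0.1759·sin0.0°, -0.0966) = (0.1759, 0.0000, -0.0966)
φ2=120.0°: virtual centre (-0.0961, 0.1665, -0.0906), radius l
arm 3 at φ=240.0°: e+L cos θ3 = 0.2485;  O3 = (-0.1242, -0.2152, -0.0174)
subtract pairs → two planes through P
[-0.5440 0.3330 0.0119]·P = 0.0049;  [-0.6002 -0.4304 0.1585]·P = 0.0218
det = 0.4340;  x = -0.0216+0.1334z,  y = -0.0205+0.1821z
into |P−O₁|² = l²: 1.0510z² + 0.1330z + -0.1538 = 0;  Δ = 0.6641;  z = -0.4510 or 0.3244 → z<0 root = -0.4510
x = -0.0817, y = -0.1026

(-0.0817, -0.1026, -0.4510)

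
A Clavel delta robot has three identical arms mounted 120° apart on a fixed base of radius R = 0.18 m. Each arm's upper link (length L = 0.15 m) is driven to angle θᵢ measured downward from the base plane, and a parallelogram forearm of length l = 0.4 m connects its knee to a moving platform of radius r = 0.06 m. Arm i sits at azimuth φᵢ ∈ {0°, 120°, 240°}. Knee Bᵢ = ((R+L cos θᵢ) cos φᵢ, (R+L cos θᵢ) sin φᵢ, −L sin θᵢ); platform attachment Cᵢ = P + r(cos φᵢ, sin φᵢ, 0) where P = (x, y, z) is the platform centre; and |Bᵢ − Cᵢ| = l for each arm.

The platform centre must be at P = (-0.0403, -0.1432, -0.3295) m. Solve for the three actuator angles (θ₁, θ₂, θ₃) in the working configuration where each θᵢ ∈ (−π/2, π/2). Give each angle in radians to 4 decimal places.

θ₁ = 0.6106, θ₂ = 0.8724, θ₃ = -0.3491

φ1=0.0° → target in arm frame (-0.0403, -0.1432)
  A cos θ + B sin θ = C:  0.1603·cos θ + -0.3295·sin θ = -0.0576
  θ1 = atan2(B,A) + arccos(C/0.3664) = 0.6106
arm 2 (φ=120.0°): x'=-0.1039, y'=0.1065
  A cos θ + B sin θ = C:  0.2239·cos θ + -0.3295·sin θ = -0.1084
  θ2 = atan2(B,A) + arccos(C/0.3984) = 0.8724
arm 3 (φ=240.0°): x'=0.1442, y'=0.0367
  A cos θ + B sin θ = C:  -0.0242·cos θ + -0.3295·sin θ = 0.0900
  θ3 = atan2(B,A) + arccos(C/0.3304) = -0.3491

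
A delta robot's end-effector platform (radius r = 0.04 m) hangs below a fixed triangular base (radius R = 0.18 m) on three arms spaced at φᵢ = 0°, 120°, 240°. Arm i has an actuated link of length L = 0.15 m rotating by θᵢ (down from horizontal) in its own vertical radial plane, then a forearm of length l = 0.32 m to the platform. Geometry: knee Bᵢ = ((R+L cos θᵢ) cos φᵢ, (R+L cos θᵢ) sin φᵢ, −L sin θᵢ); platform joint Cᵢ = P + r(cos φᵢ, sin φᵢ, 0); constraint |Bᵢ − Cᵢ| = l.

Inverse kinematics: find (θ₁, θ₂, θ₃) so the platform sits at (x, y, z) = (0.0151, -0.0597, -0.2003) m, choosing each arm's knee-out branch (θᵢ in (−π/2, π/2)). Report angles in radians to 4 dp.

φ1=0.0° → target in arm frame (0.0151, -0.0597)
  A cos θ + B sin θ = C:  0.1249·cos θ + -0.2003·sin θ = 0.0687
  √(A²+B²)=0.2361;  θ1 = -1.0132+1.2754 ≈ 0.2622
arm 2 (φ=120.0°): x'=-0.0593, y'=0.0168
  A cos θ + B sin θ = C:  0.1993·cos θ + -0.2003·sin θ = -0.0007
  γ=atan2(-0.2003,0.1993)=-0.7880;  ψ=arccos(-0.0024)=1.5732;  θ2=γ+ψ≈0.7852
arm 3 (φ=240.0°): x'=0.0442, y'=0.0429
  A cos θ + B sin θ = C:  0.0958·cos θ + -0.2003·sin θ = 0.0958
  γ=atan2(-0.2003,0.0958)=-1.1245;  ψ=arccos(0.4316)=1.1245;  θ3=γ+ψ≈0.0001

θ₁ = 0.2622, θ₂ = 0.7852, θ₃ = 0.0001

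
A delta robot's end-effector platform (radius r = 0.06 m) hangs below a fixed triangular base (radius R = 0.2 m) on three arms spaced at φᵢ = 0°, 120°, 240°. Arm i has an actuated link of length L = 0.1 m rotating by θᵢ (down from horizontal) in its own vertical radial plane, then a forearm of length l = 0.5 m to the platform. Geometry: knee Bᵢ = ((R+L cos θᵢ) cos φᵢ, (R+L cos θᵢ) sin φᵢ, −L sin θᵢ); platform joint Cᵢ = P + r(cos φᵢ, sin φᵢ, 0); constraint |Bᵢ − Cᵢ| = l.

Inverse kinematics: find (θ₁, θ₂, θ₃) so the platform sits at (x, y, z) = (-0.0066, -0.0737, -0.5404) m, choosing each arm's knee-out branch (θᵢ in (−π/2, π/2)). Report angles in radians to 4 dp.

θ₁ = 1.0474, θ₂ = 1.3096, θ₃ = 0.6982

φ1=0.0° → target in arm frame (-0.0066, -0.0737)
  A cos θ + B sin θ = C:  0.1466·cos θ + -0.5404·sin θ = -0.3948
  θ1 = atan2(B,A) + arccos(C/0.5599) = 1.0474
φ2=120.0° → target in arm frame (-0.0605, 0.0426)
  A cos θ + B sin θ = C:  0.2005·cos θ + -0.5404·sin θ = -0.4703
  √(A²+B²)=0.5764;  θ2 = -1.2155+2.5250 ≈ 1.3096
φ3=240.0° → target in arm frame (0.0671, 0.0311)
  e−x'=0.0729;  (l²−L²−(e−x')²−y'²−z²)/2L = -0.2916
  θ3 = atan2(B,A) + arccos(C/0.5453) = 0.6982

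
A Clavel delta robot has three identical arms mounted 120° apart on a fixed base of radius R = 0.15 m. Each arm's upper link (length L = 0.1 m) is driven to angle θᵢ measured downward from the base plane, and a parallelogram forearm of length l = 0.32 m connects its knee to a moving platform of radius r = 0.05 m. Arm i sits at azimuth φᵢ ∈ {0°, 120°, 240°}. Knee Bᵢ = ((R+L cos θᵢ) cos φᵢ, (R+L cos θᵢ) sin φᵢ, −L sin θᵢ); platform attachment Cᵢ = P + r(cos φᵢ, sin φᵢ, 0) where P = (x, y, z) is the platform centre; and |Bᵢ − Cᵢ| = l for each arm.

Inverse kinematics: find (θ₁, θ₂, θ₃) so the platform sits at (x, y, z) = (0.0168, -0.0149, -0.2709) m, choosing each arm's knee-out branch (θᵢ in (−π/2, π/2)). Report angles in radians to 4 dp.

φ1=0.0° → target in arm frame (0.0168, -0.0149)
  e−x'=0.0832;  (l²−L²−(e−x')²−y'²−z²)/2L = 0.0593
  γ=atan2(-0.2709,0.0832)=-1.2728;  ψ=arccos(0.2094)=1.3598;  θ1=γ+ψ≈0.0870
arm 2 (φ=120.0°): x'=-0.0213, y'=-0.0071
  e−x'=0.1213;  (l²−L²−(e−x')²−y'²−z²)/2L = 0.0212
  γ=atan2(-0.2709,0.1213)=-1.1498;  ψ=arccos(0.0716)=1.4992;  θ2=γ+ψ≈0.3494
arm 3 (φ=240.0°): x'=0.0045, y'=0.0220
  A=0.0955, B=-0.2709, C=(l²−L²−A²−y'²−z²)/(2L)=0.0470
  √(A²+B²)=0.2872;  θ3 = -1.2319+1.4063 ≈ 0.1744

θ₁ = 0.0870, θ₂ = 0.3494, θ₃ = 0.1744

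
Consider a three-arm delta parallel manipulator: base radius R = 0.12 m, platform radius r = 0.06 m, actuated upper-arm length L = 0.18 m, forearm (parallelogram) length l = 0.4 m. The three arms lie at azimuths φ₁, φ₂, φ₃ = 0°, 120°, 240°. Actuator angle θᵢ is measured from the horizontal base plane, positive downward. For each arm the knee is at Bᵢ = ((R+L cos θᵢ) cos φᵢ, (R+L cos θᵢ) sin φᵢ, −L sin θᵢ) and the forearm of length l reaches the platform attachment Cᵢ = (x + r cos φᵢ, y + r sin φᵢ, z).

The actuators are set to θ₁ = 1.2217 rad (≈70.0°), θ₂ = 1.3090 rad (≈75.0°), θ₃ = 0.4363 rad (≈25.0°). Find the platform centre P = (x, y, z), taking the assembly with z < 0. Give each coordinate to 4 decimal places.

arm 1 at φ=0.0°: e+L cos θ1 = 0.1216;  S1 = (0.1216, 0.0000, -0.1691)
S2 = (0.1066·cos120.0°, 0.1066·sin120.0°, -0.1739) = (-0.0533, 0.0923, -0.1739)
S3 = (0.2231·cos240.0°, 0.2231·sin240.0°, -0.0761) = (-0.1116, -0.1932, -0.0761)
|S₂|²−|S₁|² = -0.0018;  |S₃|²−|S₁|² = 0.0122
linear system: -0.3497x+0.1846y = -0.0018−-0.0094z; -0.4663x+-0.3865y = 0.0122−0.1862z
Cramer: x(z) = -0.0070+0.1388z;  y(z) = -0.0231+0.3142z
quadratic in z: (1.1180)z²+(0.2881)z+(-0.1143)=0, √Δ=0.7709 → z ∈ {-0.4736, 0.2159}; z = -0.4736 (taking z<0)
x = -0.0728, y = -0.1718

(-0.0728, -0.1718, -0.4736)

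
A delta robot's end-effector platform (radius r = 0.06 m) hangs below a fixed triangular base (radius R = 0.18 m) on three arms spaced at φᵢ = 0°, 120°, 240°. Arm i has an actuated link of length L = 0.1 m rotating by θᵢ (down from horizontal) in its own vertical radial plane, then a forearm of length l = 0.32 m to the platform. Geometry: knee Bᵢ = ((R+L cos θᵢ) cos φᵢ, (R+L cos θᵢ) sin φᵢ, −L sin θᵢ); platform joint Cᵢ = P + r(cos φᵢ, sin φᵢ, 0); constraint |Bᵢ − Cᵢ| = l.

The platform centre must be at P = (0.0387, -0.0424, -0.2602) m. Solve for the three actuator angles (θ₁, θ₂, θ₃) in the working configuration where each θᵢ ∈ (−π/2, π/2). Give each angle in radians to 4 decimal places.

θ₁ = -0.0005, θ₂ = 0.6978, θ₃ = 0.1747

φ1=0.0° → target in arm frame (0.0387, -0.0424)
  A=0.0813, B=-0.2602, C=(l²−L²−A²−y'²−z²)/(2L)=0.0814
  √(A²+B²)=0.2726;  θ1 = -1.2680+1.2674 ≈ -0.0005
φ2=120.0° → target in arm frame (-0.0561, -0.0123)
  A=0.1761, B=-0.2602, C=(l²−L²−A²−y'²−z²)/(2L)=-0.0323
  θ2 = atan2(B,A) + arccos(C/0.3142) = 0.6978
φ3=240.0° → target in arm frame (0.0174, 0.0547)
  e−x'=0.1026;  (l²−L²−(e−x')²−y'²−z²)/2L = 0.0558
  √(A²+B²)=0.2797;  θ3 = -1.1951+1.3698 ≈ 0.1747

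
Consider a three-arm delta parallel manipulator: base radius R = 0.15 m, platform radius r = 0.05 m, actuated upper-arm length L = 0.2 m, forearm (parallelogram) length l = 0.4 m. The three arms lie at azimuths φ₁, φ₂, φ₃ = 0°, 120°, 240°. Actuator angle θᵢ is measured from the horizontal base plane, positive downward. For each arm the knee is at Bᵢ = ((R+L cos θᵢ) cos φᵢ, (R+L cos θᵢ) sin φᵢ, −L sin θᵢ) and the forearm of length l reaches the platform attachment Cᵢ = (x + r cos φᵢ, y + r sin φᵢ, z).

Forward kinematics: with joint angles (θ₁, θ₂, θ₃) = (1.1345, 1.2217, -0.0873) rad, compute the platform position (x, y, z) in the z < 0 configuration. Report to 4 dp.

arm 1 at φ=0.0°: (R−r)+L cos θ1 = 0.1845;  O1 = (0.1845, 0.0000, -0.1813)
O2 = (0.1684·cos120.0°, 0.1684·sin120.0°, -0.1879) = (-0.0842, 0.1458, -0.1879)
O3 = (0.2992·cos240.0°, 0.2992·sin240.0°, 0.0174) = (-0.1496, -0.2591, 0.0174)
eliminate P² terms by subtracting sphere 1 from 2 and 3
linear system: -0.5374x+0.2917y = -0.0032−-0.0133z; -0.6683x+-0.5183y = 0.0229−0.3974z
Cramer: x(z) = -0.0106+0.2302z;  y(z) = -0.0306+0.4699z
sphere 1 gives Az²+Bz+C=0 with A=1.2738, B=0.2439, C=-0.0881;  B²−4AC=0.5086;  roots -0.3757, 0.1842;  negative root z = -0.3757
x = -0.0971, y = -0.2071

(-0.0971, -0.2071, -0.3757)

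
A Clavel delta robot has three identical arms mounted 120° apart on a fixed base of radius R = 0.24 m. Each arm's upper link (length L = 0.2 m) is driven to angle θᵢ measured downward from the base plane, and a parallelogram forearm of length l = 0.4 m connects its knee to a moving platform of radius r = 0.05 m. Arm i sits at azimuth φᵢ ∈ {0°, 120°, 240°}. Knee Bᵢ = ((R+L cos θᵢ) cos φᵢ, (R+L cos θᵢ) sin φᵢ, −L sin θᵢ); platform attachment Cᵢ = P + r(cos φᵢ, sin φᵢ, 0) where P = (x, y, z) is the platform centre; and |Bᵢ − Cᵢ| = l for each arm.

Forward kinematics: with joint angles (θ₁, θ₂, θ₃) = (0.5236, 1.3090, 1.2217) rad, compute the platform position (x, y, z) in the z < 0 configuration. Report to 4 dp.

centre 1 = (0.3632·cos0.0°, 0.3632·sin0.0°, -0.1000) = (0.3632, 0.0000, -0.1000)
φ2=120.0°: virtual centre (-0.1209, 0.2094, -0.1932), radius l
φ3=240.0°: virtual centre (-0.1292, -0.2238, -0.1879), radius l
subtract pairs → two planes through P
plane₁₂: -0.9682x+0.4187y+-0.1864z = -0.0461
det = 0.8457;  x = 0.0441+-0.1857z,  y = -0.0081+0.0157z
sphere 1 gives Az²+Bz+C=0 with A=1.0347, B=0.3183, C=-0.0481;  B²−4AC=0.3005;  roots -0.4187, 0.1111;  negative root z = -0.4187
x = 0.1219, y = -0.0147

(0.1219, -0.0147, -0.4187)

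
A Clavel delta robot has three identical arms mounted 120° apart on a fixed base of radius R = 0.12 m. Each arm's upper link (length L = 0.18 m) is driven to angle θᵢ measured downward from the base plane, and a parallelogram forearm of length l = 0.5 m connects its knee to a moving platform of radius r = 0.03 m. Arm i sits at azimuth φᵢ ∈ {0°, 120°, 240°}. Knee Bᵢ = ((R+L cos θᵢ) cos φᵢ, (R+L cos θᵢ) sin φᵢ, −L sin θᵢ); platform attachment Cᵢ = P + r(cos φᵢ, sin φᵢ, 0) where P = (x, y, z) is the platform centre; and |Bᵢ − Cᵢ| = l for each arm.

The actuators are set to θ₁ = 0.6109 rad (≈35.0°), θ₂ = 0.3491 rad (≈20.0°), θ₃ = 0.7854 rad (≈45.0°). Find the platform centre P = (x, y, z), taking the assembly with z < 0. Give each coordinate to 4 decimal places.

(-0.0086, 0.0929, -0.5285)

arm 1 at φ=0.0°: ρ1 = 0.2374;  S1 = (0.2374, 0.0000, -0.1032)
S2 = (0.2591·cos120.0°, 0.2591·sin120.0°, -0.0616) = (-0.1296, 0.2244, -0.0616)
arm 3 at φ=240.0°: ρ3 = 0.2173;  S3 = (-0.1086, -0.1882, -0.1273)
eliminate P² terms by subtracting sphere 1 from 2 and 3
linear system: -0.7340x+0.4488y = 0.0039−0.0834z; -0.6922x+-0.3763y = -0.0036−-0.0481z
Cramer: x(z) = 0.0003+0.0167z;  y(z) = 0.0091-0.1584z
sphere 1 gives Az²+Bz+C=0 with A=1.0254, B=0.1957, C=-0.1830;  B²−4AC=0.7889;  roots -0.5285, 0.3377;  negative root z = -0.5285
x = -0.0086, y = 0.0929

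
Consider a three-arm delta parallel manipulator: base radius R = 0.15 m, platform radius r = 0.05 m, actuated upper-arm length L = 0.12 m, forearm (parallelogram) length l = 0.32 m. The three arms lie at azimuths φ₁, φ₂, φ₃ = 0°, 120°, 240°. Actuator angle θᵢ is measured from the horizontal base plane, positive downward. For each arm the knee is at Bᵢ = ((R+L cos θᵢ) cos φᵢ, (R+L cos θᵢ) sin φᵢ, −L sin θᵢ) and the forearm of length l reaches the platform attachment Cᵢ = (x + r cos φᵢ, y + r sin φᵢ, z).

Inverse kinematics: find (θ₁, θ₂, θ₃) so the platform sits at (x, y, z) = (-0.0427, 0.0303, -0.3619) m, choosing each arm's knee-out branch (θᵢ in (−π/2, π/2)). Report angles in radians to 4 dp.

rotate P by −φ1: (-0.0427, 0.0303, -0.3619)
  e−x'=0.1427;  (l²−L²−(e−x')²−y'²−z²)/2L = -0.2677
  γ=atan2(-0.3619,0.1427)=-1.1952;  ψ=arccos(-0.6882)=2.3298;  θ1=γ+ψ≈1.1346
rotate P by −φ2: (0.0476, 0.0218, -0.3619)
  A cos θ + B sin θ = C:  0.0524·cos θ + -0.3619·sin θ = -0.1925
  γ=atan2(-0.3619,0.0524)=-1.4270;  ψ=arccos(-0.5264)=2.1251;  θ2=γ+ψ≈0.6981
φ3=240.0° → target in arm frame (-0.0049, -0.0521)
  e−x'=0.1049;  (l²−L²−(e−x')²−y'²−z²)/2L = -0.2362
  γ=atan2(-0.3619,0.1049)=-1.2887;  ψ=arccos(-0.6269)=2.2484;  θ3=γ+ψ≈0.9597

θ₁ = 1.1346, θ₂ = 0.6981, θ₃ = 0.9597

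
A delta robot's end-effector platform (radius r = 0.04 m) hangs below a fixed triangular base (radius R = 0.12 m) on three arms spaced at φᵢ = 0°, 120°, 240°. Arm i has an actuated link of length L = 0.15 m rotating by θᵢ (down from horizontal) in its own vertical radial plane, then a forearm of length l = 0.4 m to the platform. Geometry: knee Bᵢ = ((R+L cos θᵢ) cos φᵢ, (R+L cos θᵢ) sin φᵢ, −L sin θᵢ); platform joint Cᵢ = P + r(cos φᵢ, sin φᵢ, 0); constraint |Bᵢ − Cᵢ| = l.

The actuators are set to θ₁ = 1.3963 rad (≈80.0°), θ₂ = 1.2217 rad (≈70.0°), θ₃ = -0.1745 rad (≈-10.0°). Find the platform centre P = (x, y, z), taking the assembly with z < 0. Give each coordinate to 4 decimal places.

(-0.1587, -0.1997, -0.3714)

centre 1 = (0.1060·cos0.0°, 0.1060·sin0.0°, -0.1477) = (0.1060, 0.0000, -0.1477)
φ2=120.0°: virtual centre (-0.0657, 0.1137, -0.1410), radius l
centre 3 = (0.2277·cos240.0°, 0.2277·sin240.0°, 0.0260) = (-0.1139, -0.1972, 0.0260)
eliminate P² terms by subtracting sphere 1 from 2 and 3
plane₁₂: -0.3434x+0.2274y+0.0135z = 0.0040
det = 0.2355;  x = -0.0256+0.3583z,  y = -0.0208+0.4815z
quadratic in z: (1.3603)z²+(0.1810)z+(-0.1204)=0, √Δ=0.8295 → z ∈ {-0.3714, 0.2383}; z = -0.3714 (taking z<0)
x = -0.1587, y = -0.1997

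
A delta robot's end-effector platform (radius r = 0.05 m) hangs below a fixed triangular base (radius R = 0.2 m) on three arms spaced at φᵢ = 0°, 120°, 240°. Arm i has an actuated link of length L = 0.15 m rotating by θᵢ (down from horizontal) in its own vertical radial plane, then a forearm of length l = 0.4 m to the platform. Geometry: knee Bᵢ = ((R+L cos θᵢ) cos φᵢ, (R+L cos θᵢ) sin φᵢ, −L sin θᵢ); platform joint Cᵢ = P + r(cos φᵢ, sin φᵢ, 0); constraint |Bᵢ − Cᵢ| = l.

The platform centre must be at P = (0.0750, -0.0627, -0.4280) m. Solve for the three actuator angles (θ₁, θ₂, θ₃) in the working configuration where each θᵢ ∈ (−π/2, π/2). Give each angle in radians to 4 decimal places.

θ₁ = 0.6111, θ₂ = 1.3093, θ₃ = 0.8729

rotate P by −φ1: (0.0750, -0.0627, -0.4280)
  A cos θ + B sin θ = C:  0.0750·cos θ + -0.4280·sin θ = -0.1841
  √(A²+B²)=0.4345;  θ1 = -1.3973+2.0084 ≈ 0.6111
φ2=120.0° → target in arm frame (-0.0918, -0.0336)
  A=0.2418, B=-0.4280, C=(l²−L²−A²−y'²−z²)/(2L)=-0.3509
  γ=atan2(-0.4280,0.2418)=-1.0565;  ψ=arccos(-0.7139)=2.3658;  θ2=γ+ψ≈1.3093
φ3=240.0° → target in arm frame (0.0168, 0.0963)
  e−x'=0.1332;  (l²−L²−(e−x')²−y'²−z²)/2L = -0.2423
  γ=atan2(-0.4280,0.1332)=-1.2691;  ψ=arccos(-0.5406)=2.1420;  θ3=γ+ψ≈0.8729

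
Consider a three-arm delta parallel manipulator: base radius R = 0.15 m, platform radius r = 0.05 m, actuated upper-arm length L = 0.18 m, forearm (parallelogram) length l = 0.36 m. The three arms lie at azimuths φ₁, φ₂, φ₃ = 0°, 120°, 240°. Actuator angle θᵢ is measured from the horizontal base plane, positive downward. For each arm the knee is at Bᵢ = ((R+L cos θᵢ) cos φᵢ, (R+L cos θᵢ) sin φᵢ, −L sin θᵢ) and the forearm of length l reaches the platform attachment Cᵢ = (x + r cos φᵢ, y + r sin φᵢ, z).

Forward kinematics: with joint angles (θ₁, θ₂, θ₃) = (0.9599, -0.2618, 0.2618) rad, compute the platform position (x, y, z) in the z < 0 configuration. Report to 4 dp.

(-0.1342, 0.0514, -0.2618)

arm 1 at φ=0.0°: e+L cos θ1 = 0.2032;  S1 = (0.2032, 0.0000, -0.1474)
S2 = (0.2739·cos120.0°, 0.2739·sin120.0°, 0.0466) = (-0.1369, 0.2372, 0.0466)
φ3=240.0°: virtual centre (-0.1369, -0.2372, -0.0466), radius l
eliminate P² terms by subtracting sphere 1 from 2 and 3
plane₁₂: -0.6804x+0.4744y+0.3881z = 0.0141
Cramer: x(z) = -0.0208+0.4334z;  y(z) = 0.0000-0.1964z
quadratic in z: (1.2264)z²+(0.1007)z+(-0.0577)=0, √Δ=0.5414 → z ∈ {-0.2618, 0.1797}; z = -0.2618 (taking z<0)
x = -0.1342, y = 0.0514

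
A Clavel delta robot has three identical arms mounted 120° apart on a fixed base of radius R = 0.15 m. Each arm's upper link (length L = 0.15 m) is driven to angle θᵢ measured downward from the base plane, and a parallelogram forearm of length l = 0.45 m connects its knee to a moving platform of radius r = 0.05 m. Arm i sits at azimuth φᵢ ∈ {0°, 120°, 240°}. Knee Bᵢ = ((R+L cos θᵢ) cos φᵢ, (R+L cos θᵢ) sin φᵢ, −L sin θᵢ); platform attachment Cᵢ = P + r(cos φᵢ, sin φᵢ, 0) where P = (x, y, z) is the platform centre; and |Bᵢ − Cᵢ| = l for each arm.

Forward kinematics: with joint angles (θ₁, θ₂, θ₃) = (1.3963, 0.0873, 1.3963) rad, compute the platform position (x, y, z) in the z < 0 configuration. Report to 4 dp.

(-0.1195, 0.2070, -0.4630)

O1 = (0.1260·cos0.0°, 0.1260·sin0.0°, -0.1477) = (0.1260, 0.0000, -0.1477)
arm 2 at φ=120.0°: (R−r)+L cos θ2 = 0.2494;  O2 = (-0.1247, 0.2160, -0.0131)
arm 3 at φ=240.0°: (R−r)+L cos θ3 = 0.1260;  O3 = (-0.0630, -0.1092, -0.1477)
|O₂|²−|O₁|² = 0.0247;  |O₃|²−|O₁|² = 0.0000
plane₁₂: -0.5015x+0.4320y+0.2693z = 0.0247
Cramer: x(z) = -0.0197+0.2155z;  y(z) = 0.0342-0.3732z
sphere 1 gives Az²+Bz+C=0 with A=1.1857, B=0.2071, C=-0.1583;  B²−4AC=0.7935;  roots -0.4630, 0.2883;  negative root z = -0.4630
x = -0.1195, y = 0.2070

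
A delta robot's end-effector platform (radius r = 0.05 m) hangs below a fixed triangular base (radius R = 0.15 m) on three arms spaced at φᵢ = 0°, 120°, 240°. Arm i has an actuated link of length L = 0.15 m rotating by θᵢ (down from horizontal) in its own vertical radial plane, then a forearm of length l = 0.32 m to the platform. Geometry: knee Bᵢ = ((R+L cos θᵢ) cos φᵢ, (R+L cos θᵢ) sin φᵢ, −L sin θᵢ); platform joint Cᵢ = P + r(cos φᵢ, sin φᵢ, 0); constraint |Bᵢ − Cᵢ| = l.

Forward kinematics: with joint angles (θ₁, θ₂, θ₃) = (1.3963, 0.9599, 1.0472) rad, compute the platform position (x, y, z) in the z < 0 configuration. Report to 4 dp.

(-0.0648, 0.0115, -0.4043)

arm 1 at φ=0.0°: (R−r)+L cos θ1 = 0.1260;  centre 1 = (0.1260, 0.0000, -0.1477)
centre 2 = (0.1860·cos120.0°, 0.1860·sin120.0°, -0.1229) = (-0.0930, 0.1611, -0.1229)
φ3=240.0°: virtual centre (-0.0875, -0.1516, -0.1299), radius l
eliminate P² terms by subtracting sphere 1 from 2 and 3
plane₁₂: -0.4381x+0.3222y+0.0497z = 0.0120
det = 0.2704;  x = -0.0251+0.0982z,  y = 0.0031+-0.0208z
into |P−centre ₁|² = l²: 1.0101z² + 0.2656z + -0.0577 = 0;  Δ = 0.3038;  z = -0.4043 or 0.1413 → z<0 root = -0.4043
x = -0.0648, y = 0.0115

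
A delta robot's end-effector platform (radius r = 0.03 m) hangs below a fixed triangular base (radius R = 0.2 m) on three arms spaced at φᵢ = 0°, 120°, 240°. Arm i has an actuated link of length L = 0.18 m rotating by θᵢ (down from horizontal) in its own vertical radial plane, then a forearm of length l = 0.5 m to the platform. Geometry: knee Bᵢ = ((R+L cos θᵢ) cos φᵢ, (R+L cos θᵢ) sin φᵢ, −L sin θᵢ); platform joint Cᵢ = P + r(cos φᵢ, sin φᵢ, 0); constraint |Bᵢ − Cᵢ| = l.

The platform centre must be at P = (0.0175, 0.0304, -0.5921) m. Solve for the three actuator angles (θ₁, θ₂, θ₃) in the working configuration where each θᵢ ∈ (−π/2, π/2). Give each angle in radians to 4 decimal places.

θ₁ = 1.0473, θ₂ = 1.0470, θ₃ = 1.2216

arm 1 (φ=0.0°): x'=0.0175, y'=0.0304
  e−x'=0.1525;  (l²−L²−(e−x')²−y'²−z²)/2L = -0.4366
  √(A²+B²)=0.6114;  θ1 = -1.3187+2.3660 ≈ 1.0473
φ2=120.0° → target in arm frame (0.0176, -0.0304)
  A cos θ + B sin θ = C:  0.1524·cos θ + -0.5921·sin θ = -0.4365
  √(A²+B²)=0.6114;  θ2 = -1.3188+2.3659 ≈ 1.0470
arm 3 (φ=240.0°): x'=-0.0351, y'=0.0000
  A cos θ + B sin θ = C:  0.2051·cos θ + -0.5921·sin θ = -0.4862
  γ=atan2(-0.5921,0.2051)=-1.2374;  ψ=arccos(-0.7760)=2.4590;  θ3=γ+ψ≈1.2216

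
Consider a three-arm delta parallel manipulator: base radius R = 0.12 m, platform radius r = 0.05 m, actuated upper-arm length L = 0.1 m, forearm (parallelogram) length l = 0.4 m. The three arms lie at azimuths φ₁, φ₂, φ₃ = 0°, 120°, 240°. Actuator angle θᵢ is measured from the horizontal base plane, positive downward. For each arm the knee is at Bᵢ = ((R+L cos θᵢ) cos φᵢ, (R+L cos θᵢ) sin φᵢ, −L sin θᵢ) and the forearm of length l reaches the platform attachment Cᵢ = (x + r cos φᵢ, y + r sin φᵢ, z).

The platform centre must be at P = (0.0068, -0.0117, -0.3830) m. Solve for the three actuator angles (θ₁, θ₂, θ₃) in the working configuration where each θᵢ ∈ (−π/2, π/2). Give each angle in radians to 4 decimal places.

θ₁ = 0.1741, θ₂ = 0.2615, θ₃ = 0.1744

rotate P by −φ1: (0.0068, -0.0117, -0.3830)
  e−x'=0.0632;  (l²−L²−(e−x')²−y'²−z²)/2L = -0.0041
  √(A²+B²)=0.3882;  θ1 = -1.4073+1.5814 ≈ 0.1741
φ2=120.0° → target in arm frame (-0.0135, 0.0000)
  A=0.0835, B=-0.3830, C=(l²−L²−A²−y'²−z²)/(2L)=-0.0183
  √(A²+B²)=0.3920;  θ2 = -1.3561+1.6176 ≈ 0.2615
arm 3 (φ=240.0°): x'=0.0067, y'=0.0117
  A cos θ + B sin θ = C:  0.0633·cos θ + -0.3830·sin θ = -0.0041
  γ=atan2(-0.3830,0.0633)=-1.4071;  ψ=arccos(-0.0107)=1.5815;  θ3=γ+ψ≈0.1744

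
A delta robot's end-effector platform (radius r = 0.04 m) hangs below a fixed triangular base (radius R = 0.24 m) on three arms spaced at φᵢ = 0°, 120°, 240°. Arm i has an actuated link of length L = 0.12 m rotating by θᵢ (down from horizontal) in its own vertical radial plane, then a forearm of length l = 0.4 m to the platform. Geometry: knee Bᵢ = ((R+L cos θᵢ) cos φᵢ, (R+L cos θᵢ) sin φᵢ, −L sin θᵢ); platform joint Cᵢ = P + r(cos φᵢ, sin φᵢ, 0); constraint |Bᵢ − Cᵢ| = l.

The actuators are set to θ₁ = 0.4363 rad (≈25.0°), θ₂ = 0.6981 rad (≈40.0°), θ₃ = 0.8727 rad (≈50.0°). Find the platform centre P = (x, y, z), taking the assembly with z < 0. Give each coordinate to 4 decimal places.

(0.0367, 0.0169, -0.3435)

arm 1 at φ=0.0°: ρ1 = 0.3088;  O1 = (0.3088, 0.0000, -0.0507)
arm 2 at φ=120.0°: ρ2 = 0.2919;  O2 = (-0.1460, 0.2528, -0.0771)
arm 3 at φ=240.0°: ρ3 = 0.2771;  O3 = (-0.1386, -0.2400, -0.0919)
eliminate P² terms by subtracting sphere 1 from 2 and 3
plane₁₂: -0.9094x+0.5056y+-0.0528z = -0.0067
Cramer: x(z) = 0.0108-0.0754z;  y(z) = 0.0062-0.0312z
sphere 1 gives Az²+Bz+C=0 with A=1.0067, B=0.1460, C=-0.0686;  B²−4AC=0.2977;  roots -0.3435, 0.1985;  negative root z = -0.3435
x = 0.0367, y = 0.0169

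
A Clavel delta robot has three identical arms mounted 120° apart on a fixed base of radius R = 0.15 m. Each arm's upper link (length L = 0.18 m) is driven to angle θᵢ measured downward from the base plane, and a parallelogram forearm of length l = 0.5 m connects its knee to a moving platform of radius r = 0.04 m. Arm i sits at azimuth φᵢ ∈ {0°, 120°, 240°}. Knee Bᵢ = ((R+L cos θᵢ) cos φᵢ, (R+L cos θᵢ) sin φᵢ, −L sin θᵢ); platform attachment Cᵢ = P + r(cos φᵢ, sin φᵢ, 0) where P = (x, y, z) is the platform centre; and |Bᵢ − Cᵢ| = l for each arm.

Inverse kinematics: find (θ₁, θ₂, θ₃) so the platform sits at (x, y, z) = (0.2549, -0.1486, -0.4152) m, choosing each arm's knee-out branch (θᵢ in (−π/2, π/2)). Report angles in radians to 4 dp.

φ1=0.0° → target in arm frame (0.2549, -0.1486)
  e−x'=-0.1449;  (l²−L²−(e−x')²−y'²−z²)/2L = 0.0059
  γ=atan2(-0.4152,-0.1449)=-1.9066;  ψ=arccos(0.0135)=1.5573;  θ1=γ+ψ≈-0.3492
arm 2 (φ=120.0°): x'=-0.2561, y'=-0.1464
  A=0.3661, B=-0.4152, C=(l²−L²−A²−y'²−z²)/(2L)=-0.3064
  γ=atan2(-0.4152,0.3661)=-0.8481;  ψ=arccos(-0.5535)=2.1573;  θ2=γ+ψ≈1.3092
φ3=240.0° → target in arm frame (0.0012, 0.2950)
  A cos θ + B sin θ = C:  0.1088·cos θ + -0.4152·sin θ = -0.1491
  γ=atan2(-0.4152,0.1088)=-1.3146;  ψ=arccos(-0.3474)=1.9256;  θ3=γ+ψ≈0.6110

θ₁ = -0.3492, θ₂ = 1.3092, θ₃ = 0.6110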